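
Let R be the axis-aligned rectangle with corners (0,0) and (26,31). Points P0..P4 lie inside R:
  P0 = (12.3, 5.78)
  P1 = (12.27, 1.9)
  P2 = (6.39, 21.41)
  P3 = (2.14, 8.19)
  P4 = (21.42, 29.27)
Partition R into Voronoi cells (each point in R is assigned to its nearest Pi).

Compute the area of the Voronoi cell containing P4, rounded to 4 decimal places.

Area of P4's cell: 171.2923

1. box [0,26]×[0,31]: [(0, 0) (26, 0) (26, 31) (0, 31)]
2. ⊥bis P4·P0 via (16.86,17.525): [(0, 24.0709) (26, 13.9764) (26, 31) (0, 31)]  |A|=311.3852
3. ⊥bis P4·P1 via (16.845,15.585): [(0, 24.0709) (26, 13.9764) (26, 31) (0, 31)]  |A|=311.3852
4. ⊥bis P4·P2 via (13.905,25.34): [(18.2802, 16.9736) (26, 13.9764) (26, 31) (10.9451, 31)]  |A|=171.2923
5. ⊥bis P4·P3 via (11.78,18.73): [(18.2802, 16.9736) (26, 13.9764) (26, 31) (10.9451, 31)]  |A|=171.2923
6. canonical 4-gon: [(18.2802, 16.9736) (26, 13.9764) (26, 31) (10.9451, 31)]
7. shoelace: 171.2923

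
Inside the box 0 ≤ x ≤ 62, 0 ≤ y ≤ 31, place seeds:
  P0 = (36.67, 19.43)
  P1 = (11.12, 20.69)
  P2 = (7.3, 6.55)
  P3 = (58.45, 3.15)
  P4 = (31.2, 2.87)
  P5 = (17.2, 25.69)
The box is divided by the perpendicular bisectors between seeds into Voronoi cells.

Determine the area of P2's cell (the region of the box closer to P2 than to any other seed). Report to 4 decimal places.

1. box [0,62]×[0,31]: [(0, 0) (62, 0) (62, 31) (0, 31)]
2. ⊥bis P2·P0 via (21.985,12.99): [(0, 0) (27.6817, 0) (14.0868, 31) (0, 31)]  |A|=647.412
3. ⊥bis P2·P1 via (9.21,13.62): [(0, 16.1081) (0, 0) (27.6817, 0) (23.3885, 9.7896)]  |A|=323.8688
4. ⊥bis P2·P3 via (32.875,4.85): [(0, 16.1081) (0, 0) (27.6817, 0) (23.3885, 9.7896)]  |A|=323.8688
5. ⊥bis P2·P4 via (19.25,4.71): [(20.1662, 10.6601) (0, 16.1081) (0, 0) (18.5248, 0)]  |A|=261.1579
6. ⊥bis P2·P5 via (12.25,16.12): [(20.1662, 10.6601) (0, 16.1081) (0, 0) (18.5248, 0)]  |A|=261.1579
7. canonical 4-gon: [(20.1662, 10.6601) (0, 16.1081) (0, 0) (18.5248, 0)]
8. shoelace: 261.1579

Area of P2's cell: 261.1579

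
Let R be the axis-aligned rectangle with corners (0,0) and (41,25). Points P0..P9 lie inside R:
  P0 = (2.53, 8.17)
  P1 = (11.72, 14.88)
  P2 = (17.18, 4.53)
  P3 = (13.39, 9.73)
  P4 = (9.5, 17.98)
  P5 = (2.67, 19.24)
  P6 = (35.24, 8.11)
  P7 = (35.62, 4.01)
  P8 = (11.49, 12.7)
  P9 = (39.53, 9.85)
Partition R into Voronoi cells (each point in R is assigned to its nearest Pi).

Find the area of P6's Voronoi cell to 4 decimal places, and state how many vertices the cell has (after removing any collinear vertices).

1. box [0,41]×[0,25]: [(0, 0) (41, 0) (41, 25) (0, 25)]
2. ⊥bis P6·P0 via (18.885,8.14): [(18.8701, 0) (41, 0) (41, 25) (18.9159, 25)]  |A|=552.6751
3. ⊥bis P6·P1 via (23.48,11.495): [(20.1713, 0) (41, 0) (41, 25) (27.3673, 25)]  |A|=430.768
4. ⊥bis P6·P2 via (26.21,6.32): [(24.4892, 15.001) (27.4628, 0) (41, 0) (41, 25) (27.3673, 25)]  |A|=376.0778
5. ⊥bis P6·P3 via (24.315,8.92): [(24.8619, 16.2958) (24.6905, 13.9852) (27.4628, 0) (41, 0) (41, 25) (27.3673, 25)]  |A|=375.7582
6. ⊥bis P6·P4 via (22.37,13.045): [(24.8619, 16.2958) (24.6905, 13.9852) (27.4628, 0) (41, 0) (41, 25) (27.3673, 25)]  |A|=375.7582
7. ⊥bis P6·P5 via (18.955,13.675): [(24.8619, 16.2958) (24.6905, 13.9852) (27.4628, 0) (41, 0) (41, 25) (27.3673, 25)]  |A|=375.7582
8. ⊥bis P6·P7 via (35.43,6.06): [(24.8619, 16.2958) (24.6905, 13.9852) (26.4269, 5.2256) (41, 6.5762) (41, 25) (27.3673, 25)]  |A|=292.4704
9. ⊥bis P6·P8 via (23.365,10.405): [(24.8619, 16.2958) (24.6905, 13.9852) (26.4269, 5.2256) (41, 6.5762) (41, 25) (27.3673, 25)]  |A|=292.4704
10. ⊥bis P6·P9 via (37.385,8.98): [(24.8619, 16.2958) (24.6905, 13.9852) (26.4269, 5.2256) (38.4556, 6.3404) (30.8874, 25) (27.3673, 25)]  |A|=174.6831
11. canonical 6-gon: [(24.8619, 16.2958) (24.6905, 13.9852) (26.4269, 5.2256) (38.4556, 6.3404) (30.8874, 25) (27.3673, 25)]
12. shoelace: 174.6831

Area of P6's cell: 174.6831 (6 vertices)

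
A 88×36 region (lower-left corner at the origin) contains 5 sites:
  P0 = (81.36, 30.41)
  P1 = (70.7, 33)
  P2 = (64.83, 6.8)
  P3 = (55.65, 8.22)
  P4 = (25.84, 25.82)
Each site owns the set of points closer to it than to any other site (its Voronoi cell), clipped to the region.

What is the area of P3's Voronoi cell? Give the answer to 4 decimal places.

1. box [0,88]×[0,36]: [(0, 0) (88, 0) (88, 36) (0, 36)]
2. ⊥bis P3·P0 via (68.505,19.315): [(0, 0) (85.1756, 0) (54.1044, 36) (0, 36)]  |A|=2507.0386
3. ⊥bis P3·P1 via (63.175,20.61): [(0, 0) (85.1756, 0) (72.0279, 15.2332) (37.8352, 36) (0, 36)]  |A|=2338.1092
4. ⊥bis P3·P2 via (60.24,7.51): [(0, 0) (59.0783, 0) (62.3444, 21.1145) (37.8352, 36) (0, 36)]  |A|=2027.5012
5. ⊥bis P3·P4 via (40.745,17.02): [(30.6963, 0) (59.0783, 0) (62.3444, 21.1145) (48.2252, 29.6897)]  |A|=584.3892
6. canonical 4-gon: [(30.6963, 0) (59.0783, 0) (62.3444, 21.1145) (48.2252, 29.6897)]
7. shoelace: 584.3892

Area of P3's cell: 584.3892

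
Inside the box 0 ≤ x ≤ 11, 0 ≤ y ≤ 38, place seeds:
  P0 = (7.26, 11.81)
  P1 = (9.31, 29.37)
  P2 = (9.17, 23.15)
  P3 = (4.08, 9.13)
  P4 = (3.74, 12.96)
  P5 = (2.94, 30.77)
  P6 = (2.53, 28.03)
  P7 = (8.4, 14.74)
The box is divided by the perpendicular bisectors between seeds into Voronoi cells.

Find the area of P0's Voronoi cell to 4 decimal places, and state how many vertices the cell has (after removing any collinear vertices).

1. box [0,11]×[0,38]: [(0, 0) (11, 0) (11, 38) (0, 38)]
2. ⊥bis P0·P1 via (8.285,20.59): [(0, 21.5572) (0, 0) (11, 0) (11, 20.273)]  |A|=230.0664
3. ⊥bis P0·P2 via (8.215,17.48): [(0, 18.8637) (0, 0) (11, 0) (11, 17.0109)]  |A|=197.3102
4. ⊥bis P0·P3 via (5.67,10.47): [(0, 18.8637) (0, 17.1978) (11, 4.1456) (11, 17.0109)]  |A|=79.9213
5. ⊥bis P0·P4 via (5.5,12.385): [(7.2193, 17.6477) (5.0966, 11.1503) (11, 4.1456) (11, 17.0109)]  |A|=50.9324
6. ⊥bis P0·P5 via (5.1,21.29): [(7.2193, 17.6477) (5.0966, 11.1503) (11, 4.1456) (11, 17.0109)]  |A|=50.9324
7. ⊥bis P0·P6 via (4.895,19.92): [(7.2193, 17.6477) (5.0966, 11.1503) (11, 4.1456) (11, 17.0109)]  |A|=50.9324
8. ⊥bis P0·P7 via (7.83,13.275): [(6.0207, 13.9789) (5.0966, 11.1503) (11, 4.1456) (11, 12.0416)]  |A|=31.2439
9. canonical 4-gon: [(6.0207, 13.9789) (5.0966, 11.1503) (11, 4.1456) (11, 12.0416)]
10. shoelace: 31.2439

Area of P0's cell: 31.2439 (4 vertices)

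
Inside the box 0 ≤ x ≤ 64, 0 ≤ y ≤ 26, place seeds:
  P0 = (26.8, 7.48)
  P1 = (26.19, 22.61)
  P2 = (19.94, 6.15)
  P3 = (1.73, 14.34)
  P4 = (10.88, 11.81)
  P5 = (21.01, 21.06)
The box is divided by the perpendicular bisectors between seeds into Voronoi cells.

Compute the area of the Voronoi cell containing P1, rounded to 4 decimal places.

Area of P1's cell: 409.9388

1. box [0,64]×[0,26]: [(0, 0) (64, 0) (64, 26) (0, 26)]
2. ⊥bis P1·P0 via (26.495,15.045): [(0, 13.9768) (64, 16.5571) (64, 26) (0, 26)]  |A|=686.9154
3. ⊥bis P1·P2 via (23.065,14.38): [(0, 23.138) (21.811, 14.8562) (64, 16.5571) (64, 26) (0, 26)]  |A|=587.0082
4. ⊥bis P1·P3 via (13.96,18.475): [(14.2074, 17.7433) (21.811, 14.8562) (64, 16.5571) (64, 26) (11.4158, 26)]  |A|=519.549
5. ⊥bis P1·P4 via (18.535,17.21): [(19.6044, 15.694) (21.811, 14.8562) (64, 16.5571) (64, 26) (12.3343, 26)]  |A|=495.3952
6. ⊥bis P1·P5 via (23.6,21.835): [(25.642, 15.0106) (64, 16.5571) (64, 26) (22.3537, 26)]  |A|=409.9388
7. canonical 4-gon: [(25.642, 15.0106) (64, 16.5571) (64, 26) (22.3537, 26)]
8. shoelace: 409.9388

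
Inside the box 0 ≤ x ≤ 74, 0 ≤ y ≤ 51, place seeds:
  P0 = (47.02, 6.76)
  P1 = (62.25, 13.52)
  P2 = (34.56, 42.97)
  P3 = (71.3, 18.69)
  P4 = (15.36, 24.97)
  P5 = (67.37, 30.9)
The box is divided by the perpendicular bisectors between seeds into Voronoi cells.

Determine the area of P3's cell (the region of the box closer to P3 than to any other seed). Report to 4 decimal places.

Area of P3's cell: 125.8495

1. box [0,74]×[0,51]: [(0, 0) (74, 0) (74, 51) (0, 51)]
2. ⊥bis P3·P0 via (59.16,12.725): [(65.4124, 0) (74, 0) (74, 51) (40.3535, 51)]  |A|=1076.9674
3. ⊥bis P3·P1 via (66.775,16.105): [(74, 3.4578) (74, 51) (46.8405, 51)]  |A|=645.6116
4. ⊥bis P3·P2 via (52.93,30.83): [(55.844, 35.2395) (74, 3.4578) (74, 51) (66.2595, 51)]  |A|=492.5844
5. ⊥bis P3·P4 via (43.33,21.83): [(55.844, 35.2395) (74, 3.4578) (74, 51) (66.2595, 51)]  |A|=492.5844
6. ⊥bis P3·P5 via (69.335,24.795): [(62.9793, 22.7493) (74, 3.4578) (74, 26.2965)]  |A|=125.8495
7. canonical 3-gon: [(62.9793, 22.7493) (74, 3.4578) (74, 26.2965)]
8. shoelace: 125.8495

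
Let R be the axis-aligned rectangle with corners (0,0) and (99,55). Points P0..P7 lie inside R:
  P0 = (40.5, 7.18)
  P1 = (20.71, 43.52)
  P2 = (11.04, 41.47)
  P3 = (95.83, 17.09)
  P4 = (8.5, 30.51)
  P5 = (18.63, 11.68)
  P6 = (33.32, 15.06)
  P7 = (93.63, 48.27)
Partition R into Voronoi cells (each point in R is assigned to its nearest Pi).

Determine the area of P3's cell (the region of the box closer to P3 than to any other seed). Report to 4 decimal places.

1. box [0,99]×[0,55]: [(0, 0) (99, 0) (99, 55) (0, 55)]
2. ⊥bis P3·P0 via (68.165,12.135): [(70.3385, 0) (99, 0) (99, 55) (60.4876, 55)]  |A|=1847.284
3. ⊥bis P3·P1 via (58.27,30.305): [(62.6705, 42.8122) (70.3385, 0) (99, 0) (99, 55) (66.9586, 55)]  |A|=1807.8501
4. ⊥bis P3·P2 via (53.435,29.28): [(62.6705, 42.8122) (70.3385, 0) (99, 0) (99, 55) (66.9586, 55)]  |A|=1807.8501
5. ⊥bis P3·P4 via (52.165,23.8): [(62.6705, 42.8122) (70.3385, 0) (99, 0) (99, 55) (66.9586, 55)]  |A|=1807.8501
6. ⊥bis P3·P5 via (57.23,14.385): [(62.6705, 42.8122) (70.3385, 0) (99, 0) (99, 55) (66.9586, 55)]  |A|=1807.8501
7. ⊥bis P3·P6 via (64.575,16.075): [(63.6192, 45.5085) (63.9362, 35.7454) (70.3385, 0) (99, 0) (99, 55) (66.9586, 55)]  |A|=1802.7917
8. ⊥bis P3·P7 via (94.73,32.68): [(64.8627, 30.5726) (70.3385, 0) (99, 0) (99, 32.9813)]  |A|=1001.0753
9. canonical 4-gon: [(64.8627, 30.5726) (70.3385, 0) (99, 0) (99, 32.9813)]
10. shoelace: 1001.0753

Area of P3's cell: 1001.0753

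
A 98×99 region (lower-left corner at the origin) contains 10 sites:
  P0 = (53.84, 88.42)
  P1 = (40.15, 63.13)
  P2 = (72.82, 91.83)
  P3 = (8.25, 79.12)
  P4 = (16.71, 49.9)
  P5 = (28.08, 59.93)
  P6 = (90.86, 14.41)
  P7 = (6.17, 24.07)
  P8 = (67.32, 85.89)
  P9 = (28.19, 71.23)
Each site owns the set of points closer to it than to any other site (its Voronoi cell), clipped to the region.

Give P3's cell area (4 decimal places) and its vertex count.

1. box [0,98]×[0,99]: [(0, 0) (98, 0) (98, 99) (0, 99)]
2. ⊥bis P3·P0 via (31.045,83.77): [(0, 0) (48.1334, 0) (27.9382, 99) (0, 99)]  |A|=3765.5451
3. ⊥bis P3·P1 via (24.2,71.125): [(0, 22.8461) (30.8985, 84.4884) (27.9382, 99) (0, 99)]  |A|=1379.2333
4. ⊥bis P3·P2 via (40.535,85.475): [(0, 22.8461) (30.8985, 84.4884) (27.9382, 99) (0, 99)]  |A|=1379.2333
5. ⊥bis P3·P4 via (12.48,64.51): [(0, 60.8967) (22.3109, 67.3563) (30.8985, 84.4884) (27.9382, 99) (0, 99)]  |A|=954.7608
6. ⊥bis P3·P5 via (18.165,69.525): [(0, 60.8967) (13.6356, 64.8446) (29.0212, 80.7432) (30.8985, 84.4884) (27.9382, 99) (0, 99)]  |A|=905.1203
7. ⊥bis P3·P6 via (49.555,46.765): [(0, 60.8967) (13.6356, 64.8446) (29.0212, 80.7432) (30.8985, 84.4884) (27.9382, 99) (0, 99)]  |A|=905.1203
8. ⊥bis P3·P7 via (7.21,51.595): [(0, 60.8967) (13.6356, 64.8446) (29.0212, 80.7432) (30.8985, 84.4884) (27.9382, 99) (0, 99)]  |A|=905.1203
9. ⊥bis P3·P8 via (37.785,82.505): [(0, 60.8967) (13.6356, 64.8446) (29.0212, 80.7432) (30.8985, 84.4884) (27.9382, 99) (0, 99)]  |A|=905.1203
10. ⊥bis P3·P9 via (18.22,75.175): [(0, 60.8967) (13.6356, 64.8446) (14.476, 65.713) (27.6472, 99) (0, 99)]  |A|=740.2006
11. canonical 5-gon: [(0, 60.8967) (13.6356, 64.8446) (14.476, 65.713) (27.6472, 99) (0, 99)]
12. shoelace: 740.2006

Area of P3's cell: 740.2006 (5 vertices)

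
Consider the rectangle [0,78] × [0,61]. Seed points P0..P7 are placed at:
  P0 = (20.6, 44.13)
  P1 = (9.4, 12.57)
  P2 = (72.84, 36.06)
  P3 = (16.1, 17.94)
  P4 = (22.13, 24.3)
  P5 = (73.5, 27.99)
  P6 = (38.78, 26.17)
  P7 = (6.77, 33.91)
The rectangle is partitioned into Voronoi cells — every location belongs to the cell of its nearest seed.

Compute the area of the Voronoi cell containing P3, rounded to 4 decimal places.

1. box [0,78]×[0,61]: [(0, 0) (78, 0) (78, 61) (0, 61)]
2. ⊥bis P3·P0 via (18.35,31.035): [(0, 34.1879) (0, 0) (78, 0) (78, 20.7859)]  |A|=2143.9774
3. ⊥bis P3·P1 via (12.75,15.255): [(0, 34.1879) (0, 31.1628) (24.9768, 0) (78, 0) (78, 20.7859)]  |A|=1754.8041
4. ⊥bis P3·P2 via (44.47,27): [(44.6231, 26.5207) (0, 34.1879) (0, 31.1628) (24.9768, 0) (53.0925, 0)]  |A|=1077.6372
5. ⊥bis P3·P4 via (19.115,21.12): [(6.5121, 33.069) (0, 34.1879) (0, 31.1628) (24.9768, 0) (41.3908, 0)]  |A|=406.5204
6. ⊥bis P3·P5 via (44.8,22.965): [(6.5121, 33.069) (0, 34.1879) (0, 31.1628) (24.9768, 0) (41.3908, 0)]  |A|=406.5204
7. ⊥bis P3·P6 via (27.44,22.055): [(32.3237, 8.5967) (6.5121, 33.069) (0, 34.1879) (0, 31.1628) (24.9768, 0) (35.4432, 0)]  |A|=380.9556
8. ⊥bis P3·P7 via (11.435,25.925): [(32.3237, 8.5967) (13.0512, 26.8692) (6.506, 23.0454) (24.9768, 0) (35.4432, 0)]  |A|=305.683
9. canonical 5-gon: [(32.3237, 8.5967) (13.0512, 26.8692) (6.506, 23.0454) (24.9768, 0) (35.4432, 0)]
10. shoelace: 305.683

Area of P3's cell: 305.6830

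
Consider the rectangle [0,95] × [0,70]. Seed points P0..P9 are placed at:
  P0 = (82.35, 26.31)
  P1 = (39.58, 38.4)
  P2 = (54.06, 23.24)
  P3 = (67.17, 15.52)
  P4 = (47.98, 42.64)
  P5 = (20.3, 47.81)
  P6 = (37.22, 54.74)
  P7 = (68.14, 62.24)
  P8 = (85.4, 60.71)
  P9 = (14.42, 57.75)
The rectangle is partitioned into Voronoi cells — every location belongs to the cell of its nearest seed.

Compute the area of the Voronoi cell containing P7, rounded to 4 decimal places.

Area of P7's cell: 546.8395

1. box [0,95]×[0,70]: [(0, 0) (95, 0) (95, 70) (0, 70)]
2. ⊥bis P7·P0 via (75.245,44.275): [(0, 14.5163) (95, 52.0879) (95, 70) (0, 70)]  |A|=3486.3009
3. ⊥bis P7·P1 via (53.86,50.32): [(62.9612, 39.4169) (95, 52.0879) (95, 70) (37.4324, 70)]  |A|=1167.2387
4. ⊥bis P7·P2 via (61.1,42.74): [(59.7936, 43.2117) (66.4657, 40.8029) (95, 52.0879) (95, 70) (37.4324, 70)]  |A|=1158.3942
5. ⊥bis P7·P3 via (67.655,38.88): [(59.7936, 43.2117) (66.4657, 40.8029) (95, 52.0879) (95, 70) (37.4324, 70)]  |A|=1158.3942
6. ⊥bis P7·P4 via (58.06,52.44): [(68.5662, 41.6336) (95, 52.0879) (95, 70) (40.9878, 70)]  |A|=1002.808
7. ⊥bis P7·P5 via (44.22,55.025): [(68.5662, 41.6336) (95, 52.0879) (95, 70) (40.9878, 70)]  |A|=1002.808
8. ⊥bis P7·P6 via (52.68,58.49): [(52.8469, 57.8021) (68.5662, 41.6336) (95, 52.0879) (95, 70) (49.8881, 70)]  |A|=948.5252
9. ⊥bis P7·P8 via (76.77,61.475): [(52.8469, 57.8021) (68.5662, 41.6336) (75.2453, 44.2751) (77.5257, 70) (49.8881, 70)]  |A|=546.8395
10. ⊥bis P7·P9 via (41.28,59.995): [(52.8469, 57.8021) (68.5662, 41.6336) (75.2453, 44.2751) (77.5257, 70) (49.8881, 70)]  |A|=546.8395
11. canonical 5-gon: [(52.8469, 57.8021) (68.5662, 41.6336) (75.2453, 44.2751) (77.5257, 70) (49.8881, 70)]
12. shoelace: 546.8395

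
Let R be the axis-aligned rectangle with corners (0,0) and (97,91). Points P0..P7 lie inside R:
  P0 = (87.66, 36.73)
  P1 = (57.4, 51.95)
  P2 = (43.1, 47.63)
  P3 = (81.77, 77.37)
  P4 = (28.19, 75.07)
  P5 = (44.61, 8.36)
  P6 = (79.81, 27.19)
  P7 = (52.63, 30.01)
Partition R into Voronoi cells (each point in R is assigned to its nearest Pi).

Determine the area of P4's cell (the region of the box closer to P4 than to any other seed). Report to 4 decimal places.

Area of P4's cell: 1834.7402

1. box [0,97]×[0,91]: [(0, 0) (97, 0) (97, 91) (0, 91)]
2. ⊥bis P4·P0 via (57.925,55.9): [(0, 0) (21.8866, 0) (80.5538, 91) (0, 91)]  |A|=4661.0358
3. ⊥bis P4·P1 via (42.795,63.51): [(0, 9.4424) (64.5536, 91) (0, 91)]  |A|=2632.4171
4. ⊥bis P4·P2 via (35.645,61.35): [(0, 41.9817) (45.1908, 66.5369) (64.5536, 91) (0, 91)]  |A|=1897.1802
5. ⊥bis P4·P3 via (54.98,76.22): [(0, 41.9817) (45.1908, 66.5369) (54.8707, 78.7665) (54.3455, 91) (0, 91)]  |A|=1834.7402
6. ⊥bis P4·P5 via (36.4,41.715): [(0, 41.9817) (45.1908, 66.5369) (54.8707, 78.7665) (54.3455, 91) (0, 91)]  |A|=1834.7402
7. ⊥bis P4·P6 via (54,51.13): [(0, 41.9817) (45.1908, 66.5369) (54.8707, 78.7665) (54.3455, 91) (0, 91)]  |A|=1834.7402
8. ⊥bis P4·P7 via (40.41,52.54): [(0, 41.9817) (45.1908, 66.5369) (54.8707, 78.7665) (54.3455, 91) (0, 91)]  |A|=1834.7402
9. canonical 5-gon: [(0, 41.9817) (45.1908, 66.5369) (54.8707, 78.7665) (54.3455, 91) (0, 91)]
10. shoelace: 1834.7402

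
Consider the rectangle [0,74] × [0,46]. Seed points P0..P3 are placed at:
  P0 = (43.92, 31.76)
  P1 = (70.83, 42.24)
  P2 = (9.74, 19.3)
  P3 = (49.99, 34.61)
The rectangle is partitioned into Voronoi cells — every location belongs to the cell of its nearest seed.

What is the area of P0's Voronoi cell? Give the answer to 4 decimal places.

Area of P0's cell: 1103.3006

1. box [0,74]×[0,46]: [(0, 0) (74, 0) (74, 46) (0, 46)]
2. ⊥bis P0·P1 via (57.375,37): [(0, 0) (71.7845, 0) (53.87, 46) (0, 46)]  |A|=2890.0534
3. ⊥bis P0·P2 via (26.83,25.53): [(36.1367, 0) (71.7845, 0) (53.87, 46) (19.3679, 46)]  |A|=1613.4482
4. ⊥bis P0·P3 via (46.955,33.185): [(36.1367, 0) (62.5361, 0) (40.9381, 46) (19.3679, 46)]  |A|=1103.3006
5. canonical 4-gon: [(36.1367, 0) (62.5361, 0) (40.9381, 46) (19.3679, 46)]
6. shoelace: 1103.3006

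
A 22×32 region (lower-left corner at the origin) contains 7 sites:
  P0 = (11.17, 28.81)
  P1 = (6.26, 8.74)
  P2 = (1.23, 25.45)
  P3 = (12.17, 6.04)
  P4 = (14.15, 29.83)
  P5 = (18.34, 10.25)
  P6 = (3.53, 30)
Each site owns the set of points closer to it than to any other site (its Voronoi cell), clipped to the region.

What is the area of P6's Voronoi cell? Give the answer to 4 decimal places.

Area of P6's cell: 35.4883

1. box [0,22]×[0,32]: [(0, 0) (22, 0) (22, 32) (0, 32)]
2. ⊥bis P6·P0 via (7.35,29.405): [(0, 0) (2.7699, 0) (7.7542, 32) (0, 32)]  |A|=168.3855
3. ⊥bis P6·P1 via (4.895,19.37): [(0, 18.7414) (5.8052, 19.4869) (7.7542, 32) (0, 32)]  |A|=86.9987
4. ⊥bis P6·P2 via (2.38,27.725): [(0, 28.9281) (6.7447, 25.5187) (7.7542, 32) (0, 32)]  |A|=35.4883
5. ⊥bis P6·P3 via (7.85,18.02): [(0, 28.9281) (6.7447, 25.5187) (7.7542, 32) (0, 32)]  |A|=35.4883
6. ⊥bis P6·P4 via (8.84,29.915): [(0, 28.9281) (6.7447, 25.5187) (7.7542, 32) (0, 32)]  |A|=35.4883
7. ⊥bis P6·P5 via (10.935,20.125): [(0, 28.9281) (6.7447, 25.5187) (7.7542, 32) (0, 32)]  |A|=35.4883
8. canonical 4-gon: [(0, 28.9281) (6.7447, 25.5187) (7.7542, 32) (0, 32)]
9. shoelace: 35.4883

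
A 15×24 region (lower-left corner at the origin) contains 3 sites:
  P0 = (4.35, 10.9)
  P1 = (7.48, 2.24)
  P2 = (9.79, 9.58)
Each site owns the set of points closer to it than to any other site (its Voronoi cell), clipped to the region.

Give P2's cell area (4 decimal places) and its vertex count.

1. box [0,15]×[0,24]: [(0, 0) (15, 0) (15, 24) (0, 24)]
2. ⊥bis P2·P0 via (7.07,10.24): [(4.5853, 0) (15, 0) (15, 24) (10.4088, 24)]  |A|=180.0706
3. ⊥bis P2·P1 via (8.635,5.91): [(6.2049, 6.6748) (15, 3.9068) (15, 24) (10.4088, 24)]  |A|=128.1321
4. canonical 4-gon: [(6.2049, 6.6748) (15, 3.9068) (15, 24) (10.4088, 24)]
5. shoelace: 128.1321

Area of P2's cell: 128.1321 (4 vertices)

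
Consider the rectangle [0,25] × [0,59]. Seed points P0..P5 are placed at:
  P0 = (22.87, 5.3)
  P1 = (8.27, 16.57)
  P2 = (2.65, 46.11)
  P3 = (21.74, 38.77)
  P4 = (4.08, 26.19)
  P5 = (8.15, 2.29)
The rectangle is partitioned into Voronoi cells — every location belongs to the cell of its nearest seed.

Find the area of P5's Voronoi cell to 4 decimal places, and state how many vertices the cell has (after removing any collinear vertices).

1. box [0,25]×[0,59]: [(0, 0) (25, 0) (25, 59) (0, 59)]
2. ⊥bis P5·P0 via (15.51,3.795): [(0, 0) (16.286, 0) (4.2215, 59) (0, 59)]  |A|=604.971
3. ⊥bis P5·P1 via (8.21,9.43): [(0, 9.499) (0, 0) (16.286, 0) (14.3683, 9.3782)]  |A|=144.6094
4. ⊥bis P5·P2 via (5.4,24.2): [(0, 9.499) (0, 0) (16.286, 0) (14.3683, 9.3782)]  |A|=144.6094
5. ⊥bis P5·P3 via (14.945,20.53): [(0, 9.499) (0, 0) (16.286, 0) (14.3683, 9.3782)]  |A|=144.6094
6. ⊥bis P5·P4 via (6.115,14.24): [(0, 9.499) (0, 0) (16.286, 0) (14.3683, 9.3782)]  |A|=144.6094
7. canonical 4-gon: [(0, 9.499) (0, 0) (16.286, 0) (14.3683, 9.3782)]
8. shoelace: 144.6094

Area of P5's cell: 144.6094 (4 vertices)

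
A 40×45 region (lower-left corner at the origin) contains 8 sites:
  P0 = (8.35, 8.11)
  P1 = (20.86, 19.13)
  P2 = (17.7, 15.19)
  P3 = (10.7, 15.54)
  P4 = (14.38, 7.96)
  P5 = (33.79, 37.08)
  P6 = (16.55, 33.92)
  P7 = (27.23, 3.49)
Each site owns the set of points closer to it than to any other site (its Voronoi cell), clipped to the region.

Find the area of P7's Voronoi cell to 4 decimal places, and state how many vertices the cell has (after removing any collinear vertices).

Area of P7's cell: 266.3323 (5 vertices)

1. box [0,40]×[0,45]: [(0, 0) (40, 0) (40, 45) (0, 45)]
2. ⊥bis P7·P0 via (17.79,5.8): [(16.3707, 0) (40, 0) (40, 45) (27.3824, 45)]  |A|=815.5554
3. ⊥bis P7·P1 via (24.045,11.31): [(18.5952, 9.0903) (16.3707, 0) (40, 0) (40, 17.8083)]  |A|=297.991
4. ⊥bis P7·P2 via (22.465,9.34): [(25.7222, 11.9931) (17.7081, 5.4654) (16.3707, 0) (40, 0) (40, 17.8083)]  |A|=286.3607
5. ⊥bis P7·P3 via (18.965,9.515): [(25.7222, 11.9931) (17.7081, 5.4654) (16.3707, 0) (40, 0) (40, 17.8083)]  |A|=286.3607
6. ⊥bis P7·P4 via (20.805,5.725): [(25.7222, 11.9931) (21.9034, 8.8825) (18.8135, 0) (40, 0) (40, 17.8083)]  |A|=266.3323
7. ⊥bis P7·P5 via (30.51,20.285): [(25.7222, 11.9931) (21.9034, 8.8825) (18.8135, 0) (40, 0) (40, 17.8083)]  |A|=266.3323
8. ⊥bis P7·P6 via (21.89,18.705): [(25.7222, 11.9931) (21.9034, 8.8825) (18.8135, 0) (40, 0) (40, 17.8083)]  |A|=266.3323
9. canonical 5-gon: [(25.7222, 11.9931) (21.9034, 8.8825) (18.8135, 0) (40, 0) (40, 17.8083)]
10. shoelace: 266.3323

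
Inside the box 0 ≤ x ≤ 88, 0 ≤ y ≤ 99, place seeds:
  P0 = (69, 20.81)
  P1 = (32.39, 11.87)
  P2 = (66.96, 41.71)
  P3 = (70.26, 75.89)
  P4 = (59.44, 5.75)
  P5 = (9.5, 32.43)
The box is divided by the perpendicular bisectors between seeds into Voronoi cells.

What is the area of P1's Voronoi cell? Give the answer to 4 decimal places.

1. box [0,88]×[0,99]: [(0, 0) (88, 0) (88, 99) (0, 99)]
2. ⊥bis P1·P0 via (50.695,16.34): [(0, 0) (54.6852, 0) (30.5098, 99) (0, 99)]  |A|=4217.15
3. ⊥bis P1·P2 via (49.675,26.79): [(0, 84.3391) (0, 0) (54.6852, 0) (47.5388, 29.2648)]  |A|=2804.8652
4. ⊥bis P1·P3 via (51.325,43.88): [(17.8113, 63.7045) (0, 74.2405) (0, 0) (54.6852, 0) (47.5388, 29.2648)]  |A|=2714.9306
5. ⊥bis P1·P4 via (45.915,8.81): [(17.8113, 63.7045) (0, 74.2405) (0, 0) (43.9218, 0) (49.0981, 22.8793) (47.5388, 29.2648)]  |A|=2591.8012
6. ⊥bis P1·P5 via (20.945,22.15): [(37.6381, 40.7349) (1.0497, 0) (43.9218, 0) (49.0981, 22.8793) (47.5388, 29.2648)]  |A|=1073.1749
7. canonical 5-gon: [(37.6381, 40.7349) (1.0497, 0) (43.9218, 0) (49.0981, 22.8793) (47.5388, 29.2648)]
8. shoelace: 1073.1749

Area of P1's cell: 1073.1749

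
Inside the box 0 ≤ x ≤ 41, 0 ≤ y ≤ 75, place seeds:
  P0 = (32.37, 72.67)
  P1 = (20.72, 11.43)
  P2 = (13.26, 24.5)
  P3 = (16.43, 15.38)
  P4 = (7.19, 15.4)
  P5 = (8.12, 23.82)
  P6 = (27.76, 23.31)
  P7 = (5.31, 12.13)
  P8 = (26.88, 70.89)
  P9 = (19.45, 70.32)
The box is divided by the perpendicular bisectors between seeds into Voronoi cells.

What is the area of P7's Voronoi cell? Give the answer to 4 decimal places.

Area of P7's cell: 172.5360

1. box [0,41]×[0,75]: [(0, 0) (41, 0) (41, 75) (0, 75)]
2. ⊥bis P7·P0 via (18.84,42.4): [(0, 50.8211) (0, 0) (41, 0) (41, 32.495)]  |A|=1707.9787
3. ⊥bis P7·P1 via (13.015,11.78): [(14.4942, 44.3425) (0, 50.8211) (0, 0) (12.4799, 0)]  |A|=644.9988
4. ⊥bis P7·P2 via (9.285,18.315): [(13.1976, 15.8004) (0, 24.2823) (0, 0) (12.4799, 0)]  |A|=258.8283
5. ⊥bis P7·P3 via (10.87,13.755): [(12.8041, 7.1374) (9.5956, 18.1154) (0, 24.2823) (0, 0) (12.4799, 0)]  |A|=242.7706
6. ⊥bis P7·P4 via (6.25,13.765): [(12.8041, 7.1374) (11.7996, 10.5744) (0, 17.3583) (0, 0) (12.4799, 0)]  |A|=172.536
7. ⊥bis P7·P5 via (6.715,17.975): [(12.8041, 7.1374) (11.7996, 10.5744) (0, 17.3583) (0, 0) (12.4799, 0)]  |A|=172.536
8. ⊥bis P7·P6 via (16.535,17.72): [(12.8041, 7.1374) (11.7996, 10.5744) (0, 17.3583) (0, 0) (12.4799, 0)]  |A|=172.536
9. ⊥bis P7·P8 via (16.095,41.51): [(12.8041, 7.1374) (11.7996, 10.5744) (0, 17.3583) (0, 0) (12.4799, 0)]  |A|=172.536
10. ⊥bis P7·P9 via (12.38,41.225): [(12.8041, 7.1374) (11.7996, 10.5744) (0, 17.3583) (0, 0) (12.4799, 0)]  |A|=172.536
11. canonical 5-gon: [(12.8041, 7.1374) (11.7996, 10.5744) (0, 17.3583) (0, 0) (12.4799, 0)]
12. shoelace: 172.536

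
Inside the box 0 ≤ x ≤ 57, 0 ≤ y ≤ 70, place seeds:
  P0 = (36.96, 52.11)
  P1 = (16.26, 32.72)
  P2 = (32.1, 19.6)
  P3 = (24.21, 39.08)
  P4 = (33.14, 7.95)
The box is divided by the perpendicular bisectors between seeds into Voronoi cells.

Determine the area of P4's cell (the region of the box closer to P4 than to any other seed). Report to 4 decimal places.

Area of P4's cell: 718.4711

1. box [0,57]×[0,70]: [(0, 0) (57, 0) (57, 70) (0, 70)]
2. ⊥bis P4·P0 via (35.05,30.03): [(0, 33.062) (0, 0) (57, 0) (57, 28.1312)]  |A|=1744.0061
3. ⊥bis P4·P1 via (24.7,20.335): [(38.49, 29.7324) (0, 3.5027) (0, 0) (57, 0) (57, 28.1312)]  |A|=1175.1391
4. ⊥bis P4·P2 via (32.62,13.775): [(12.4288, 11.9725) (0, 3.5027) (0, 0) (57, 0) (57, 15.9514)]  |A|=718.4711
5. ⊥bis P4·P3 via (28.675,23.515): [(12.4288, 11.9725) (0, 3.5027) (0, 0) (57, 0) (57, 15.9514)]  |A|=718.4711
6. canonical 5-gon: [(12.4288, 11.9725) (0, 3.5027) (0, 0) (57, 0) (57, 15.9514)]
7. shoelace: 718.4711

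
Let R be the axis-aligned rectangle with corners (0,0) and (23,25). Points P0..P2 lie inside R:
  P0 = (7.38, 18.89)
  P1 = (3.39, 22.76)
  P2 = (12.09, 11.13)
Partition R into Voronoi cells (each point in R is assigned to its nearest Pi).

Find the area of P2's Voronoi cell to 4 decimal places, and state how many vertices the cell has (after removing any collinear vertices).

Area of P2's cell: 369.8695 (4 vertices)

1. box [0,23]×[0,25]: [(0, 0) (23, 0) (23, 25) (0, 25)]
2. ⊥bis P2·P0 via (9.735,15.01): [(0, 9.1013) (0, 0) (23, 0) (23, 23.0613)]  |A|=369.8695
3. ⊥bis P2·P1 via (7.74,16.945): [(0, 9.1013) (0, 0) (23, 0) (23, 23.0613)]  |A|=369.8695
4. canonical 4-gon: [(0, 9.1013) (0, 0) (23, 0) (23, 23.0613)]
5. shoelace: 369.8695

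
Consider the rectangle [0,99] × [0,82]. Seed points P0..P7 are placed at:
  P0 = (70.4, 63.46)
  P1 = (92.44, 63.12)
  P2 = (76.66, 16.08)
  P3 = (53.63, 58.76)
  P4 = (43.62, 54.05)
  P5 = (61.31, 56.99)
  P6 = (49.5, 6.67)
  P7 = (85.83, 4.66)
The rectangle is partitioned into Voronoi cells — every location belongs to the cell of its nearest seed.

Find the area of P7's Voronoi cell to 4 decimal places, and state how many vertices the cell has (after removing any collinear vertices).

1. box [0,99]×[0,82]: [(0, 0) (99, 0) (99, 82) (0, 82)]
2. ⊥bis P7·P0 via (78.115,34.06): [(0, 13.5615) (0, 0) (99, 0) (99, 39.5405)]  |A|=2628.5486
3. ⊥bis P7·P1 via (89.135,33.89): [(80.9807, 34.812) (0, 13.5615) (0, 0) (99, 0) (99, 32.7746)]  |A|=2567.5896
4. ⊥bis P7·P2 via (81.245,10.37): [(68.3306, 0) (99, 0) (99, 24.6269)]  |A|=377.646
5. ⊥bis P7·P3 via (69.73,31.71): [(68.3306, 0) (99, 0) (99, 24.6269)]  |A|=377.646
6. ⊥bis P7·P4 via (64.725,29.355): [(68.3306, 0) (99, 0) (99, 24.6269)]  |A|=377.646
7. ⊥bis P7·P5 via (73.57,30.825): [(68.3306, 0) (99, 0) (99, 24.6269)]  |A|=377.646
8. ⊥bis P7·P6 via (67.665,5.665): [(68.3306, 0) (99, 0) (99, 24.6269)]  |A|=377.646
9. canonical 3-gon: [(68.3306, 0) (99, 0) (99, 24.6269)]
10. shoelace: 377.646

Area of P7's cell: 377.6460 (3 vertices)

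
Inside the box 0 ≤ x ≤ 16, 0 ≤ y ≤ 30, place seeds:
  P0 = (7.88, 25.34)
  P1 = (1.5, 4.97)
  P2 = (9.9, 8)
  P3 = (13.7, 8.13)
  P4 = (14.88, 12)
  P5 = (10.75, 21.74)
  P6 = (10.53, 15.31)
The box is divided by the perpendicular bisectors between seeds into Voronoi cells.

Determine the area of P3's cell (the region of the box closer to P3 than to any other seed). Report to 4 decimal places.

Area of P3's cell: 41.7914

1. box [0,16]×[0,30]: [(0, 0) (16, 0) (16, 30) (0, 30)]
2. ⊥bis P3·P0 via (10.79,16.735): [(0, 13.0861) (0, 0) (16, 0) (16, 18.4969)]  |A|=252.6638
3. ⊥bis P3·P1 via (7.6,6.55): [(5.4313, 14.9228) (9.2966, 0) (16, 0) (16, 18.4969)]  |A|=147.7612
4. ⊥bis P3·P2 via (11.8,8.065): [(11.4952, 16.9735) (12.0759, 0) (16, 0) (16, 18.4969)]  |A|=74.9648
5. ⊥bis P3·P4 via (14.29,10.065): [(11.7046, 10.8533) (12.0759, 0) (16, 0) (16, 9.5436)]  |A|=41.7914
6. ⊥bis P3·P5 via (12.225,14.935): [(11.7046, 10.8533) (12.0759, 0) (16, 0) (16, 9.5436)]  |A|=41.7914
7. ⊥bis P3·P6 via (12.115,11.72): [(11.7046, 10.8533) (12.0759, 0) (16, 0) (16, 9.5436)]  |A|=41.7914
8. canonical 4-gon: [(11.7046, 10.8533) (12.0759, 0) (16, 0) (16, 9.5436)]
9. shoelace: 41.7914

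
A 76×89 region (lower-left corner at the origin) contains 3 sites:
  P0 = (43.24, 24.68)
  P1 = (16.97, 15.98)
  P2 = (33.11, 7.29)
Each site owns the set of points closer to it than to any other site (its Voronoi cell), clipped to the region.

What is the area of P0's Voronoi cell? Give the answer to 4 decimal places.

Area of P0's cell: 4498.1804

1. box [0,76]×[0,89]: [(0, 0) (76, 0) (76, 89) (0, 89)]
2. ⊥bis P0·P1 via (30.105,20.33): [(36.8378, 0) (76, 0) (76, 89) (7.3631, 89)]  |A|=4797.0582
3. ⊥bis P0·P2 via (38.175,15.985): [(29.959, 20.771) (65.6162, 0) (76, 0) (76, 89) (7.3631, 89)]  |A|=4498.1804
4. canonical 5-gon: [(29.959, 20.771) (65.6162, 0) (76, 0) (76, 89) (7.3631, 89)]
5. shoelace: 4498.1804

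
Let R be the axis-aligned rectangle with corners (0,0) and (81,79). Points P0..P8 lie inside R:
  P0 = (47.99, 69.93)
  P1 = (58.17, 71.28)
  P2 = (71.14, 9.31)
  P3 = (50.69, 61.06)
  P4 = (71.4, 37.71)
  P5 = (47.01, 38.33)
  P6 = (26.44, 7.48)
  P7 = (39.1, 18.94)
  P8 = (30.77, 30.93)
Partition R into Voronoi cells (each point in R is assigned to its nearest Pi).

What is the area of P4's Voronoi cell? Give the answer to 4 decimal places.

1. box [0,81]×[0,79]: [(0, 0) (81, 0) (81, 79) (0, 79)]
2. ⊥bis P4·P0 via (59.695,53.82): [(0, 10.4476) (0, 0) (81, 0) (81, 69.2995)]  |A|=3229.7567
3. ⊥bis P4·P1 via (64.785,54.495): [(55.6916, 50.9113) (0, 10.4476) (0, 0) (81, 0) (81, 60.8854)]  |A|=3123.2825
4. ⊥bis P4·P2 via (71.27,23.51): [(55.6916, 50.9113) (18.6414, 23.9918) (81, 23.4209) (81, 60.8854)]  |A|=1323.9877
5. ⊥bis P4·P3 via (61.045,49.385): [(68.4228, 55.9287) (32.2741, 23.867) (81, 23.4209) (81, 60.8854)]  |A|=1024.7778
6. ⊥bis P4·P5 via (59.205,38.02): [(68.4228, 55.9287) (59.4581, 47.9775) (58.839, 23.6238) (81, 23.4209) (81, 60.8854)]  |A|=701.2248
7. ⊥bis P4·P6 via (48.92,22.595): [(68.4228, 55.9287) (59.4581, 47.9775) (58.839, 23.6238) (81, 23.4209) (81, 60.8854)]  |A|=701.2248
8. ⊥bis P4·P7 via (55.25,28.325): [(68.4228, 55.9287) (59.4581, 47.9775) (58.839, 23.6238) (81, 23.4209) (81, 60.8854)]  |A|=701.2248
9. ⊥bis P4·P8 via (51.085,34.32): [(68.4228, 55.9287) (59.4581, 47.9775) (58.839, 23.6238) (81, 23.4209) (81, 60.8854)]  |A|=701.2248
10. canonical 5-gon: [(68.4228, 55.9287) (59.4581, 47.9775) (58.839, 23.6238) (81, 23.4209) (81, 60.8854)]
11. shoelace: 701.2248

Area of P4's cell: 701.2248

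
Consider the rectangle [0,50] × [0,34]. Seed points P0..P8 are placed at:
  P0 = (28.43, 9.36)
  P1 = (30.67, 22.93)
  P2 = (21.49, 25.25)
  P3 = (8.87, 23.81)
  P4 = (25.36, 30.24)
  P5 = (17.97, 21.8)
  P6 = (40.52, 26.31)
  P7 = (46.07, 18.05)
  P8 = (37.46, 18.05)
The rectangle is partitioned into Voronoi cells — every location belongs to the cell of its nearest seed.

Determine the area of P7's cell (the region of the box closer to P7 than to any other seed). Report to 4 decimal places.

Area of P7's cell: 191.8927

1. box [0,50]×[0,34]: [(0, 0) (50, 0) (50, 34) (0, 34)]
2. ⊥bis P7·P0 via (37.25,13.705): [(44.0015, 0) (50, 0) (50, 34) (27.2521, 34)]  |A|=488.6894
3. ⊥bis P7·P1 via (38.37,20.49): [(36.6232, 14.9774) (44.0015, 0) (50, 0) (50, 34) (42.6511, 34)]  |A|=342.2249
4. ⊥bis P7·P2 via (33.78,21.65): [(36.6232, 14.9774) (44.0015, 0) (50, 0) (50, 34) (42.6511, 34)]  |A|=342.2249
5. ⊥bis P7·P3 via (27.47,20.93): [(36.6232, 14.9774) (44.0015, 0) (50, 0) (50, 34) (42.6511, 34)]  |A|=342.2249
6. ⊥bis P7·P4 via (35.715,24.145): [(36.6232, 14.9774) (44.0015, 0) (50, 0) (50, 34) (42.6511, 34)]  |A|=342.2249
7. ⊥bis P7·P5 via (32.02,19.925): [(36.6232, 14.9774) (44.0015, 0) (50, 0) (50, 34) (42.6511, 34)]  |A|=342.2249
8. ⊥bis P7·P6 via (43.295,22.18): [(37.7181, 18.4328) (36.6232, 14.9774) (44.0015, 0) (50, 0) (50, 26.6852)]  |A|=240.1041
9. ⊥bis P7·P8 via (41.765,18.05): [(41.765, 21.152) (41.765, 4.5399) (44.0015, 0) (50, 0) (50, 26.6852)]  |A|=191.8927
10. canonical 5-gon: [(41.765, 21.152) (41.765, 4.5399) (44.0015, 0) (50, 0) (50, 26.6852)]
11. shoelace: 191.8927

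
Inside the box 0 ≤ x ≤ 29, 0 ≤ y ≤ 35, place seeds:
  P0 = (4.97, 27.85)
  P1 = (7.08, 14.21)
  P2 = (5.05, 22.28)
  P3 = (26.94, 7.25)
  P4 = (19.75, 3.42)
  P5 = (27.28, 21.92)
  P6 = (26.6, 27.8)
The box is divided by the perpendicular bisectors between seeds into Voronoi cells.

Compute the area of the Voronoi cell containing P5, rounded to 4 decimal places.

Area of P5's cell: 117.3912

1. box [0,29]×[0,35]: [(0, 0) (29, 0) (29, 35) (0, 35)]
2. ⊥bis P5·P0 via (16.125,24.885): [(9.5106, 0) (29, 0) (29, 35) (18.8136, 35)]  |A|=519.3277
3. ⊥bis P5·P1 via (17.18,18.065): [(15.4895, 22.4941) (24.0751, 0) (29, 0) (29, 35) (18.8136, 35)]  |A|=355.5197
4. ⊥bis P5·P2 via (16.165,22.1): [(16.2156, 25.2259) (16.1436, 20.7803) (24.0751, 0) (29, 0) (29, 35) (18.8136, 35)]  |A|=354.004
5. ⊥bis P5·P3 via (27.11,14.585): [(16.2156, 25.2259) (16.1436, 20.7803) (18.4315, 14.7861) (29, 14.5412) (29, 35) (18.8136, 35)]  |A|=240.7545
6. ⊥bis P5·P4 via (23.515,12.67): [(16.2156, 25.2259) (16.1436, 20.7803) (18.4315, 14.7861) (29, 14.5412) (29, 35) (18.8136, 35)]  |A|=240.7545
7. ⊥bis P5·P6 via (26.94,24.86): [(16.1896, 23.6168) (16.1436, 20.7803) (18.4315, 14.7861) (29, 14.5412) (29, 25.0982)]  |A|=117.3912
8. canonical 5-gon: [(16.1896, 23.6168) (16.1436, 20.7803) (18.4315, 14.7861) (29, 14.5412) (29, 25.0982)]
9. shoelace: 117.3912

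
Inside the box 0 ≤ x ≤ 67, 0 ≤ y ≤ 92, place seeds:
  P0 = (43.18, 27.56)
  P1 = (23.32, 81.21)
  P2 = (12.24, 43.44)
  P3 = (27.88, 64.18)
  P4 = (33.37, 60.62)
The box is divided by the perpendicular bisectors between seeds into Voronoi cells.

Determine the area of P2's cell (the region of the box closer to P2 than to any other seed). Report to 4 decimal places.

1. box [0,67]×[0,92]: [(0, 0) (67, 0) (67, 92) (0, 92)]
2. ⊥bis P2·P0 via (27.71,35.5): [(0, 0) (9.4896, 0) (56.7087, 92) (0, 92)]  |A|=3045.1209
3. ⊥bis P2·P1 via (17.78,62.325): [(0, 67.5408) (0, 0) (9.4896, 0) (38.3768, 56.2828)]  |A|=1563.0513
4. ⊥bis P2·P3 via (20.06,53.81): [(3.0307, 66.6518) (0, 67.5408) (0, 0) (9.4896, 0) (32.3506, 44.5416)]  |A|=1324.3061
5. ⊥bis P2·P4 via (22.805,52.03): [(23.4145, 51.2804) (3.0307, 66.6518) (0, 67.5408) (0, 0) (9.4896, 0) (31.0128, 41.9351)]  |A|=1308.152
6. canonical 6-gon: [(23.4145, 51.2804) (3.0307, 66.6518) (0, 67.5408) (0, 0) (9.4896, 0) (31.0128, 41.9351)]
7. shoelace: 1308.152

Area of P2's cell: 1308.1520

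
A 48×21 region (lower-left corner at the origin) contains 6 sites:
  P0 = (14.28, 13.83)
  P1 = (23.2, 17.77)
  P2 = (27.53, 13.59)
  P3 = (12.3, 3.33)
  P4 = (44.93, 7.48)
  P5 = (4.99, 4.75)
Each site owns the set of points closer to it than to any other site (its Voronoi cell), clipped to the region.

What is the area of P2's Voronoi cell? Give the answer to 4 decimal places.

Area of P2's cell: 257.7496

1. box [0,48]×[0,21]: [(0, 0) (48, 0) (48, 21) (0, 21)]
2. ⊥bis P2·P0 via (20.905,13.71): [(20.6567, 0) (48, 0) (48, 21) (21.037, 21)]  |A|=570.216
3. ⊥bis P2·P1 via (25.365,15.68): [(20.8561, 11.0093) (20.6567, 0) (48, 0) (48, 21) (30.5007, 21)]  |A|=522.9416
4. ⊥bis P2·P3 via (19.915,8.46): [(20.8561, 11.0093) (20.7865, 7.1664) (25.6143, 0) (48, 0) (48, 21) (30.5007, 21)]  |A|=505.1777
5. ⊥bis P2·P4 via (36.23,10.535): [(20.8561, 11.0093) (20.7865, 7.1664) (25.6143, 0) (32.5306, 0) (39.9048, 21) (30.5007, 21)]  |A|=257.7496
6. ⊥bis P2·P5 via (16.26,9.17): [(20.8561, 11.0093) (20.7865, 7.1664) (25.6143, 0) (32.5306, 0) (39.9048, 21) (30.5007, 21)]  |A|=257.7496
7. canonical 6-gon: [(20.8561, 11.0093) (20.7865, 7.1664) (25.6143, 0) (32.5306, 0) (39.9048, 21) (30.5007, 21)]
8. shoelace: 257.7496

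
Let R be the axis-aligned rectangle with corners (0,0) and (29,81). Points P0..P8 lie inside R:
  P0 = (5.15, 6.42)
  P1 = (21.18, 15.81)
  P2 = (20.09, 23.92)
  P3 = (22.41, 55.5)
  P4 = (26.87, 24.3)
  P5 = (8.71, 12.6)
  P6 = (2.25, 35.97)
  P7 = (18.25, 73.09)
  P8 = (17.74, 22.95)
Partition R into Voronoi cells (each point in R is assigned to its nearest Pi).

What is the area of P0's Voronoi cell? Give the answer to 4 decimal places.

Area of P0's cell: 152.0810

1. box [0,29]×[0,81]: [(0, 0) (29, 0) (29, 81) (0, 81)]
2. ⊥bis P0·P1 via (13.165,11.115): [(0, 33.5894) (0, 0) (19.6759, 0)]  |A|=330.4513
3. ⊥bis P0·P2 via (12.62,15.17): [(8.9587, 18.2957) (0, 25.9439) (0, 0) (19.6759, 0)]  |A|=296.2041
4. ⊥bis P0·P3 via (13.78,30.96): [(8.9587, 18.2957) (0, 25.9439) (0, 0) (19.6759, 0)]  |A|=296.2041
5. ⊥bis P0·P4 via (16.01,15.36): [(8.9587, 18.2957) (0, 25.9439) (0, 0) (19.6759, 0)]  |A|=296.2041
6. ⊥bis P0·P5 via (6.93,9.51): [(17.7594, 3.2717) (0, 13.502) (0, 0) (19.6759, 0)]  |A|=152.081
7. ⊥bis P0·P6 via (3.7,21.195): [(17.7594, 3.2717) (0, 13.502) (0, 0) (19.6759, 0)]  |A|=152.081
8. ⊥bis P0·P7 via (11.7,39.755): [(17.7594, 3.2717) (0, 13.502) (0, 0) (19.6759, 0)]  |A|=152.081
9. ⊥bis P0·P8 via (11.445,14.685): [(17.7594, 3.2717) (0, 13.502) (0, 0) (19.6759, 0)]  |A|=152.081
10. canonical 4-gon: [(17.7594, 3.2717) (0, 13.502) (0, 0) (19.6759, 0)]
11. shoelace: 152.081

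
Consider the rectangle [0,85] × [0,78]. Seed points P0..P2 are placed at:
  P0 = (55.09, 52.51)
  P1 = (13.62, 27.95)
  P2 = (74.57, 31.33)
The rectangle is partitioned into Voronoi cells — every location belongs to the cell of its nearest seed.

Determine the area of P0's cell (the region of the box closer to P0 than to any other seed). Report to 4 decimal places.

1. box [0,85]×[0,78]: [(0, 0) (85, 0) (85, 78) (0, 78)]
2. ⊥bis P0·P1 via (34.355,40.23): [(58.1806, 0) (85, 0) (85, 78) (11.9863, 78)]  |A|=3893.4909
3. ⊥bis P0·P2 via (64.83,41.92): [(44.4533, 23.1788) (85, 60.4711) (85, 78) (11.9863, 78)]  |A|=2356.7192
4. canonical 4-gon: [(44.4533, 23.1788) (85, 60.4711) (85, 78) (11.9863, 78)]
5. shoelace: 2356.7192

Area of P0's cell: 2356.7192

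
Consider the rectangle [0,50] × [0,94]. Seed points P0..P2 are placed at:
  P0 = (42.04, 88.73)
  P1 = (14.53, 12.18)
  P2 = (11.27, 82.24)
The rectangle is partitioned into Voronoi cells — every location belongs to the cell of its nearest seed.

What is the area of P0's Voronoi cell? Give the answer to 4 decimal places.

1. box [0,50]×[0,94]: [(0, 0) (50, 0) (50, 94) (0, 94)]
2. ⊥bis P0·P1 via (28.285,50.455): [(0, 60.6199) (50, 42.6512) (50, 94) (0, 94)]  |A|=2118.223
3. ⊥bis P0·P2 via (26.655,85.485): [(34.5158, 48.2158) (50, 42.6512) (50, 94) (24.859, 94)]  |A|=973.0769
4. canonical 4-gon: [(34.5158, 48.2158) (50, 42.6512) (50, 94) (24.859, 94)]
5. shoelace: 973.0769

Area of P0's cell: 973.0769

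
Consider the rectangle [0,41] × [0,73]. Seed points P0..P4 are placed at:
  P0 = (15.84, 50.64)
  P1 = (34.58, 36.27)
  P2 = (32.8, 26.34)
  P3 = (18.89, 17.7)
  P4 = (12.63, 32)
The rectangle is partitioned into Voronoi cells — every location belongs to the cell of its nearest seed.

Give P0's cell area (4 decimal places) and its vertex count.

Area of P0's cell: 1090.0325 (5 vertices)

1. box [0,41]×[0,73]: [(0, 0) (41, 0) (41, 73) (0, 73)]
2. ⊥bis P0·P1 via (25.21,43.455): [(0, 10.5785) (41, 64.0468) (41, 73) (0, 73)]  |A|=1463.1809
3. ⊥bis P0·P2 via (24.32,38.49): [(0, 21.516) (18.0439, 34.1096) (41, 64.0468) (41, 73) (0, 73)]  |A|=1364.5029
4. ⊥bis P0·P3 via (17.365,34.17): [(0, 32.5621) (18.1456, 34.2423) (41, 64.0468) (41, 73) (0, 73)]  |A|=1263.7277
5. ⊥bis P0·P4 via (14.235,41.32): [(0, 43.7714) (22.4836, 39.8995) (41, 64.0468) (41, 73) (0, 73)]  |A|=1090.0325
6. canonical 5-gon: [(0, 43.7714) (22.4836, 39.8995) (41, 64.0468) (41, 73) (0, 73)]
7. shoelace: 1090.0325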